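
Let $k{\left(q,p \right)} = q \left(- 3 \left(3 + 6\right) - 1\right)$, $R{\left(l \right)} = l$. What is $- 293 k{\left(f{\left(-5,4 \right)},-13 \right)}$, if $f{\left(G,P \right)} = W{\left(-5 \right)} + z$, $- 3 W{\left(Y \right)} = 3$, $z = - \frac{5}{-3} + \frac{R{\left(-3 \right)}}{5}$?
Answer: $\frac{8204}{15} \approx 546.93$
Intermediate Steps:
$z = \frac{16}{15}$ ($z = - \frac{5}{-3} - \frac{3}{5} = \left(-5\right) \left(- \frac{1}{3}\right) - \frac{3}{5} = \frac{5}{3} - \frac{3}{5} = \frac{16}{15} \approx 1.0667$)
$W{\left(Y \right)} = -1$ ($W{\left(Y \right)} = \left(- \frac{1}{3}\right) 3 = -1$)
$f{\left(G,P \right)} = \frac{1}{15}$ ($f{\left(G,P \right)} = -1 + \frac{16}{15} = \frac{1}{15}$)
$k{\left(q,p \right)} = - 28 q$ ($k{\left(q,p \right)} = q \left(\left(-3\right) 9 - 1\right) = q \left(-27 - 1\right) = q \left(-28\right) = - 28 q$)
$- 293 k{\left(f{\left(-5,4 \right)},-13 \right)} = - 293 \left(\left(-28\right) \frac{1}{15}\right) = \left(-293\right) \left(- \frac{28}{15}\right) = \frac{8204}{15}$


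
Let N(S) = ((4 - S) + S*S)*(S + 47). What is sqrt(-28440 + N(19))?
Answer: 2*I*sqrt(1401) ≈ 74.86*I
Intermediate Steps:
N(S) = (47 + S)*(4 + S**2 - S) (N(S) = ((4 - S) + S**2)*(47 + S) = (4 + S**2 - S)*(47 + S) = (47 + S)*(4 + S**2 - S))
sqrt(-28440 + N(19)) = sqrt(-28440 + (188 + 19**3 - 43*19 + 46*19**2)) = sqrt(-28440 + (188 + 6859 - 817 + 46*361)) = sqrt(-28440 + (188 + 6859 - 817 + 16606)) = sqrt(-28440 + 22836) = sqrt(-5604) = 2*I*sqrt(1401)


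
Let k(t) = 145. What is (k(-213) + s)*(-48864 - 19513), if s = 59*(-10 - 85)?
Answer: 373338420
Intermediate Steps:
s = -5605 (s = 59*(-95) = -5605)
(k(-213) + s)*(-48864 - 19513) = (145 - 5605)*(-48864 - 19513) = -5460*(-68377) = 373338420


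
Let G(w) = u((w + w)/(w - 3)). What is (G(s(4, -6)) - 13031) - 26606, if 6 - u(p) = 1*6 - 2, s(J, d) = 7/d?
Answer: -39635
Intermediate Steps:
u(p) = 2 (u(p) = 6 - (1*6 - 2) = 6 - (6 - 2) = 6 - 1*4 = 6 - 4 = 2)
G(w) = 2
(G(s(4, -6)) - 13031) - 26606 = (2 - 13031) - 26606 = -13029 - 26606 = -39635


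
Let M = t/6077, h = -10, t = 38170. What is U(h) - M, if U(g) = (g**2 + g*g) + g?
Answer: 1116460/6077 ≈ 183.72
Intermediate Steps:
M = 38170/6077 ≈ 6.2811
U(g) = g + 2*g**2 (U(g) = (g**2 + g**2) + g = 2*g**2 + g = g + 2*g**2)
U(h) - M = -10*(1 + 2*(-10)) - 1*38170/6077 = -10*(1 - 20) - 38170/6077 = -10*(-19) - 38170/6077 = 190 - 38170/6077 = 1116460/6077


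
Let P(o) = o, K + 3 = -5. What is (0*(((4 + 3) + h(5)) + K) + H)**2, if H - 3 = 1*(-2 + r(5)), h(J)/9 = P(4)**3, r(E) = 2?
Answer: 9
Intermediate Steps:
K = -8 (K = -3 - 5 = -8)
h(J) = 576 (h(J) = 9*4**3 = 9*64 = 576)
H = 3 (H = 3 + 1*(-2 + 2) = 3 + 1*0 = 3 + 0 = 3)
(0*(((4 + 3) + h(5)) + K) + H)**2 = (0*(((4 + 3) + 576) - 8) + 3)**2 = (0*((7 + 576) - 8) + 3)**2 = (0*(583 - 8) + 3)**2 = (0*575 + 3)**2 = (0 + 3)**2 = 3**2 = 9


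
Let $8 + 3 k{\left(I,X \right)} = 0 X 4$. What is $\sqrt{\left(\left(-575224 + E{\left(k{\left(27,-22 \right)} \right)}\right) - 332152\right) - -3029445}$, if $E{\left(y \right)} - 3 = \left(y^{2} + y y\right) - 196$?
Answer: $\frac{2 \sqrt{4774253}}{3} \approx 1456.7$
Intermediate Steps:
$k{\left(I,X \right)} = - \frac{8}{3}$ ($k{\left(I,X \right)} = - \frac{8}{3} + \frac{0 X 4}{3} = - \frac{8}{3} + \frac{0 \cdot 4}{3} = - \frac{8}{3} + \frac{1}{3} \cdot 0 = - \frac{8}{3} + 0 = - \frac{8}{3}$)
$E{\left(y \right)} = -193 + 2 y^{2}$ ($E{\left(y \right)} = 3 - \left(196 - y^{2} - y y\right) = 3 + \left(\left(y^{2} + y^{2}\right) - 196\right) = 3 + \left(2 y^{2} - 196\right) = 3 + \left(-196 + 2 y^{2}\right) = -193 + 2 y^{2}$)
$\sqrt{\left(\left(-575224 + E{\left(k{\left(27,-22 \right)} \right)}\right) - 332152\right) - -3029445} = \sqrt{\left(\left(-575224 - \left(193 - 2 \left(- \frac{8}{3}\right)^{2}\right)\right) - 332152\right) - -3029445} = \sqrt{\left(\left(-575224 + \left(-193 + 2 \cdot \frac{64}{9}\right)\right) - 332152\right) + 3029445} = \sqrt{\left(\left(-575224 + \left(-193 + \frac{128}{9}\right)\right) - 332152\right) + 3029445} = \sqrt{\left(\left(-575224 - \frac{1609}{9}\right) - 332152\right) + 3029445} = \sqrt{\left(- \frac{5178625}{9} - 332152\right) + 3029445} = \sqrt{- \frac{8167993}{9} + 3029445} = \sqrt{\frac{19097012}{9}} = \frac{2 \sqrt{4774253}}{3}$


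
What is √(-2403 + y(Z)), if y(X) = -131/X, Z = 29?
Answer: I*√2024722/29 ≈ 49.066*I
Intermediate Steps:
√(-2403 + y(Z)) = √(-2403 - 131/29) = √(-69818/29) = I*√2024722/29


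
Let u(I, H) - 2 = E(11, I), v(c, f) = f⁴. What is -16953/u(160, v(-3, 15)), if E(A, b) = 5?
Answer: -16953/7 ≈ -2421.9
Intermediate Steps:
u(I, H) = 7 (u(I, H) = 2 + 5 = 7)
-16953/u(160, v(-3, 15)) = -16953/7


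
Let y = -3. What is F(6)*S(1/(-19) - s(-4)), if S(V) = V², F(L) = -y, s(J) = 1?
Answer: 1200/361 ≈ 3.3241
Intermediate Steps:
F(L) = 3 (F(L) = -1*(-3) = 3)
F(6)*S(1/(-19) - s(-4)) = 3*(1/(-19) - 1*1)² = 3*(-1/19 - 1)² = 3*(-20/19)² = 3*(400/361) = 1200/361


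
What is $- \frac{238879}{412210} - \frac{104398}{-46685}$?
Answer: $\frac{6376366693}{3848804770} \approx 1.6567$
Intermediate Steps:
$- \frac{238879}{412210} - \frac{104398}{-46685} = \left(-238879\right) \frac{1}{412210} - - \frac{104398}{46685} = - \frac{238879}{412210} + \frac{104398}{46685} = \frac{6376366693}{3848804770}$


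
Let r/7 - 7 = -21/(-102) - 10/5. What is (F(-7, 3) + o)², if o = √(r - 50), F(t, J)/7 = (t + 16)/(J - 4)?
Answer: (-2142 + I*√15674)²/1156 ≈ 3955.4 - 463.96*I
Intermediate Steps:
r = 1239/34 (r = 49 + 7*(-21/(-102) - 10/5) = 49 + 7*(-21*(-1/102) - 10*⅕) = 49 + 7*(7/34 - 2) = 49 + 7*(-61/34) = 49 - 427/34 = 1239/34 ≈ 36.441)
F(t, J) = 7*(16 + t)/(-4 + J) (F(t, J) = 7*((t + 16)/(J - 4)) = 7*((16 + t)/(-4 + J)) = 7*(16 + t)/(-4 + J))
o = I*√15674/34 (o = √(1239/34 - 50) = √(-461/34) = I*√15674/34 ≈ 3.6822*I)
(F(-7, 3) + o)² = (7*(16 - 7)/(-4 + 3) + I*√15674/34)² = (7*9/(-1) + I*√15674/34)² = (7*(-1)*9 + I*√15674/34)² = (-63 + I*√15674/34)²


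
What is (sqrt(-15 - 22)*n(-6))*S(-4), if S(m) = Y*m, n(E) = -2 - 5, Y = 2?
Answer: 56*I*sqrt(37) ≈ 340.63*I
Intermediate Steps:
n(E) = -7
S(m) = 2*m
(sqrt(-15 - 22)*n(-6))*S(-4) = (sqrt(-15 - 22)*(-7))*(2*(-4)) = (sqrt(-37)*(-7))*(-8) = ((I*sqrt(37))*(-7))*(-8) = -7*I*sqrt(37)*(-8) = 56*I*sqrt(37)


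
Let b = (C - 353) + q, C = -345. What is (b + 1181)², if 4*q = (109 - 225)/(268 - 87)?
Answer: 7637711236/32761 ≈ 2.3313e+5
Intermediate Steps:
q = -29/181 (q = ((109 - 225)/(268 - 87))/4 = (-116/181)/4 = (-116*1/181)/4 = (¼)*(-116/181) = -29/181 ≈ -0.16022)
b = -126367/181 (b = (-345 - 353) - 29/181 = -698 - 29/181 = -126367/181 ≈ -698.16)
(b + 1181)² = (-126367/181 + 1181)² = (87394/181)² = 7637711236/32761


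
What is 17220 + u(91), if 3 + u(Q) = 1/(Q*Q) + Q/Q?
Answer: 142582259/8281 ≈ 17218.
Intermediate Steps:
u(Q) = -2 + Q**(-2) (u(Q) = -3 + (1/(Q*Q) + Q/Q) = -3 + (Q**(-2) + 1) = -3 + (1 + Q**(-2)) = -2 + Q**(-2))
17220 + u(91) = 17220 + (-2 + 91**(-2)) = 17220 + (-2 + 1/8281) = 17220 - 16561/8281 = 142582259/8281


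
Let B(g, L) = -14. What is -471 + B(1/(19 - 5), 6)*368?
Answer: -5623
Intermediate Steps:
-471 + B(1/(19 - 5), 6)*368 = -471 - 14*368 = -471 - 5152 = -5623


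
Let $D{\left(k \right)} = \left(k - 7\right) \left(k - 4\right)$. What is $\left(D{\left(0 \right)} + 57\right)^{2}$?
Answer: $7225$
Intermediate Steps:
$D{\left(k \right)} = \left(-7 + k\right) \left(-4 + k\right)$
$\left(D{\left(0 \right)} + 57\right)^{2} = \left(\left(28 + 0^{2} - 0\right) + 57\right)^{2} = \left(\left(28 + 0 + 0\right) + 57\right)^{2} = \left(28 + 57\right)^{2} = 85^{2} = 7225$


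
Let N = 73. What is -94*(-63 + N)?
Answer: -940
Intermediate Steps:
-94*(-63 + N) = -94*(-63 + 73) = -94*10 = -940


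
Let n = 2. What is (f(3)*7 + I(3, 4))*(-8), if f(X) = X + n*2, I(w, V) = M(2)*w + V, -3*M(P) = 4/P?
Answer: -408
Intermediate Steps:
M(P) = -4/(3*P)
I(w, V) = V - 2*w/3 (I(w, V) = (-4/3/2)*w + V = (-4/3*1/2)*w + V = -2*w/3 + V = V - 2*w/3)
f(X) = 4 + X (f(X) = X + 2*2 = X + 4 = 4 + X)
(f(3)*7 + I(3, 4))*(-8) = ((4 + 3)*7 + (4 - 2/3*3))*(-8) = (7*7 + (4 - 2))*(-8) = (49 + 2)*(-8) = 51*(-8) = -408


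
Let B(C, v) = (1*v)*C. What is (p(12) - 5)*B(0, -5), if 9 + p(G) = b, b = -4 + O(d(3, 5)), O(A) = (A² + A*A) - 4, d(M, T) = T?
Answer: 0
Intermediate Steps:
O(A) = -4 + 2*A² (O(A) = (A² + A²) - 4 = 2*A² - 4 = -4 + 2*A²)
b = 42 (b = -4 + (-4 + 2*5²) = -4 + (-4 + 2*25) = -4 + (-4 + 50) = -4 + 46 = 42)
B(C, v) = C*v (B(C, v) = v*C = C*v)
p(G) = 33 (p(G) = -9 + 42 = 33)
(p(12) - 5)*B(0, -5) = (33 - 5)*(0*(-5)) = 28*0 = 0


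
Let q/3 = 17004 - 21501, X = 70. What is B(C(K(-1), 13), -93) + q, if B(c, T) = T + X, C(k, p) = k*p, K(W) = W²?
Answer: -13514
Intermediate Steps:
B(c, T) = 70 + T (B(c, T) = T + 70 = 70 + T)
q = -13491 (q = 3*(17004 - 21501) = 3*(-4497) = -13491)
B(C(K(-1), 13), -93) + q = (70 - 93) - 13491 = -23 - 13491 = -13514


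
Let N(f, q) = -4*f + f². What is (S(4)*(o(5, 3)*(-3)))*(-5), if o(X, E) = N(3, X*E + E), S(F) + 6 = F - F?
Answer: 270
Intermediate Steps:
N(f, q) = f² - 4*f
S(F) = -6 (S(F) = -6 + (F - F) = -6 + 0 = -6)
o(X, E) = -3 (o(X, E) = 3*(-4 + 3) = 3*(-1) = -3)
(S(4)*(o(5, 3)*(-3)))*(-5) = -(-18)*(-3)*(-5) = -6*9*(-5) = -54*(-5) = 270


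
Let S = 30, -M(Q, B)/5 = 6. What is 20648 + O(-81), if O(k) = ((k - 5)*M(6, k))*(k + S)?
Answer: -110932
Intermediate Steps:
M(Q, B) = -30 (M(Q, B) = -5*6 = -30)
O(k) = (30 + k)*(150 - 30*k) (O(k) = ((k - 5)*(-30))*(k + 30) = ((-5 + k)*(-30))*(30 + k) = (150 - 30*k)*(30 + k) = (30 + k)*(150 - 30*k))
20648 + O(-81) = 20648 + (4500 - 750*(-81) - 30*(-81)²) = 20648 + (4500 + 60750 - 30*6561) = 20648 + (4500 + 60750 - 196830) = 20648 - 131580 = -110932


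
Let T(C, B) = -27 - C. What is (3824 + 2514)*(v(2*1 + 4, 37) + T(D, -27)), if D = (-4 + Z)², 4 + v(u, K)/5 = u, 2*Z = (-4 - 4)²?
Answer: -5076738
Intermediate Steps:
Z = 32 (Z = (-4 - 4)²/2 = (½)*(-8)² = (½)*64 = 32)
v(u, K) = -20 + 5*u
D = 784 (D = (-4 + 32)² = 28² = 784)
(3824 + 2514)*(v(2*1 + 4, 37) + T(D, -27)) = (3824 + 2514)*((-20 + 5*(2*1 + 4)) + (-27 - 1*784)) = 6338*((-20 + 5*(2 + 4)) + (-27 - 784)) = 6338*((-20 + 5*6) - 811) = 6338*((-20 + 30) - 811) = 6338*(10 - 811) = 6338*(-801) = -5076738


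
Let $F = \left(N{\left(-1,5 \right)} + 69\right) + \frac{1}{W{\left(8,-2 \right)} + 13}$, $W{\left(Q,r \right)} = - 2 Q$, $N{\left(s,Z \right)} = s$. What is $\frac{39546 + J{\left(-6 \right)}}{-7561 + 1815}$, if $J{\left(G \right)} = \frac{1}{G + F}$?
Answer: $- \frac{7316013}{1063010} \approx -6.8824$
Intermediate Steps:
$F = \frac{203}{3}$ ($F = \left(-1 + 69\right) + \frac{1}{\left(-2\right) 8 + 13} = 68 + \frac{1}{-16 + 13} = 68 + \frac{1}{-3} = 68 - \frac{1}{3} = \frac{203}{3} \approx 67.667$)
$J{\left(G \right)} = \frac{1}{\frac{203}{3} + G}$ ($J{\left(G \right)} = \frac{1}{G + \frac{203}{3}} = \frac{1}{\frac{203}{3} + G}$)
$\frac{39546 + J{\left(-6 \right)}}{-7561 + 1815} = \frac{39546 + \frac{3}{203 + 3 \left(-6\right)}}{-7561 + 1815} = \frac{39546 + \frac{3}{203 - 18}}{-5746} = \left(39546 + \frac{3}{185}\right) \left(- \frac{1}{5746}\right) = \frac{7316013}{185} \left(- \frac{1}{5746}\right) = - \frac{7316013}{1063010}$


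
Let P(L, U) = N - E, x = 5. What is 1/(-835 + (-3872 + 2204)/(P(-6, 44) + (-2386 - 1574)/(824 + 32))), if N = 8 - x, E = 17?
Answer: -1993/1485679 ≈ -0.0013415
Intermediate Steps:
N = 3 (N = 8 - 1*5 = 8 - 5 = 3)
P(L, U) = -14 (P(L, U) = 3 - 1*17 = 3 - 17 = -14)
1/(-835 + (-3872 + 2204)/(P(-6, 44) + (-2386 - 1574)/(824 + 32))) = 1/(-835 + (-3872 + 2204)/(-14 + (-2386 - 1574)/(824 + 32))) = 1/(-835 - 1668/(-14 - 3960/856)) = 1/(-835 - 1668/(-14 - 3960*1/856)) = 1/(-835 - 1668/(-14 - 495/107)) = 1/(-835 - 1668/(-1993/107)) = 1/(-835 - 1668*(-107/1993)) = 1/(-835 + 178476/1993) = 1/(-1485679/1993) = -1993/1485679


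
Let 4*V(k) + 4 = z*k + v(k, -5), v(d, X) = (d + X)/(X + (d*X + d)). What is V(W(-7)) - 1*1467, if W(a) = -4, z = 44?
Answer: -66537/44 ≈ -1512.2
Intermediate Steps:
v(d, X) = (X + d)/(X + d + X*d) (v(d, X) = (X + d)/(X + (X*d + d)) = (X + d)/(X + (d + X*d)) = (X + d)/(X + d + X*d))
V(k) = -1 + 11*k + (-5 + k)/(4*(-5 - 4*k)) (V(k) = -1 + (44*k + (-5 + k)/(-5 + k - 5*k))/4 = -1 + (44*k + (-5 + k)/(-5 - 4*k))/4 = -1 + (11*k + (-5 + k)/(4*(-5 - 4*k))) = -1 + 11*k + (-5 + k)/(4*(-5 - 4*k)))
V(W(-7)) - 1*1467 = (-15 + 176*(-4)² + 203*(-4))/(4*(5 + 4*(-4))) - 1*1467 = (-15 + 176*16 - 812)/(4*(5 - 16)) - 1467 = (¼)*(-15 + 2816 - 812)/(-11) - 1467 = (¼)*(-1/11)*1989 - 1467 = -1989/44 - 1467 = -66537/44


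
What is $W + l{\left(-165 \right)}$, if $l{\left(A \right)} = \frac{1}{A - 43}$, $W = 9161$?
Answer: $\frac{1905487}{208} \approx 9161.0$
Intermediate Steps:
$l{\left(A \right)} = \frac{1}{-43 + A}$
$W + l{\left(-165 \right)} = 9161 + \frac{1}{-43 - 165} = 9161 + \frac{1}{-208} = 9161 - \frac{1}{208} = \frac{1905487}{208}$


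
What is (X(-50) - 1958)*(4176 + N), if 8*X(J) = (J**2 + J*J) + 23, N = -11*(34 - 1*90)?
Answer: -6373959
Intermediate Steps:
N = 616 (N = -11*(34 - 90) = -11*(-56) = 616)
X(J) = 23/8 + J**2/4 (X(J) = ((J**2 + J*J) + 23)/8 = ((J**2 + J**2) + 23)/8 = (2*J**2 + 23)/8 = (23 + 2*J**2)/8 = 23/8 + J**2/4)
(X(-50) - 1958)*(4176 + N) = ((23/8 + (1/4)*(-50)**2) - 1958)*(4176 + 616) = ((23/8 + (1/4)*2500) - 1958)*4792 = ((23/8 + 625) - 1958)*4792 = (5023/8 - 1958)*4792 = -10641/8*4792 = -6373959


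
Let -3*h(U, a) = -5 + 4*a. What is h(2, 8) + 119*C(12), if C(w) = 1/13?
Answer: 2/13 ≈ 0.15385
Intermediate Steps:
C(w) = 1/13
h(U, a) = 5/3 - 4*a/3 (h(U, a) = -(-5 + 4*a)/3 = 5/3 - 4*a/3)
h(2, 8) + 119*C(12) = (5/3 - 4/3*8) + 119*(1/13) = (5/3 - 32/3) + 119/13 = -9 + 119/13 = 2/13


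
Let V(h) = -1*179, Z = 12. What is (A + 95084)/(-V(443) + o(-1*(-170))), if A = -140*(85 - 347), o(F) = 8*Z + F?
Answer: 131764/445 ≈ 296.10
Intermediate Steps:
V(h) = -179
o(F) = 96 + F (o(F) = 8*12 + F = 96 + F)
A = 36680 (A = -140*(-262) = 36680)
(A + 95084)/(-V(443) + o(-1*(-170))) = (36680 + 95084)/(-1*(-179) + (96 - 1*(-170))) = 131764/(179 + (96 + 170)) = 131764/(179 + 266) = 131764/445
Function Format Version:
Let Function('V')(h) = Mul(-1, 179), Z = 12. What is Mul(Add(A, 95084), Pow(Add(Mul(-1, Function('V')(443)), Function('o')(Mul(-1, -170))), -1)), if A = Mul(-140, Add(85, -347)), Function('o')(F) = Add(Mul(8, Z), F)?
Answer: Rational(131764, 445) ≈ 296.10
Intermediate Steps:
Function('V')(h) = -179
Function('o')(F) = Add(96, F) (Function('o')(F) = Add(Mul(8, 12), F) = Add(96, F))
A = 36680 (A = Mul(-140, -262) = 36680)
Mul(Add(A, 95084), Pow(Add(Mul(-1, Function('V')(443)), Function('o')(Mul(-1, -170))), -1)) = Mul(Add(36680, 95084), Pow(Add(Mul(-1, -179), Add(96, Mul(-1, -170))), -1)) = Mul(131764, Pow(Add(179, Add(96, 170)), -1)) = Mul(131764, Pow(Add(179, 266), -1)) = Mul(131764, Pow(445, -1)) = Mul(131764, Rational(1, 445)) = Rational(131764, 445)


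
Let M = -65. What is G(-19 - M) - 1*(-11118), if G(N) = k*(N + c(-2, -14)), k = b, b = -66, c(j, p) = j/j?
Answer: 8016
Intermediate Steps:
c(j, p) = 1
k = -66
G(N) = -66 - 66*N (G(N) = -66*(N + 1) = -66*(1 + N) = -66 - 66*N)
G(-19 - M) - 1*(-11118) = (-66 - 66*(-19 - 1*(-65))) - 1*(-11118) = (-66 - 66*(-19 + 65)) + 11118 = (-66 - 66*46) + 11118 = (-66 - 3036) + 11118 = -3102 + 11118 = 8016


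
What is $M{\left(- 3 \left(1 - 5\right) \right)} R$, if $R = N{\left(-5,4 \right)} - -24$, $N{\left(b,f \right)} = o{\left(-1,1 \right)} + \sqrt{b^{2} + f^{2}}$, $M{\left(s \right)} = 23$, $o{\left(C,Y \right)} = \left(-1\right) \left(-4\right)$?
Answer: $644 + 23 \sqrt{41} \approx 791.27$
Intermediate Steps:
$o{\left(C,Y \right)} = 4$
$N{\left(b,f \right)} = 4 + \sqrt{b^{2} + f^{2}}$
$R = 28 + \sqrt{41}$ ($R = \left(4 + \sqrt{\left(-5\right)^{2} + 4^{2}}\right) - -24 = \left(4 + \sqrt{25 + 16}\right) + 24 = \left(4 + \sqrt{41}\right) + 24 = 28 + \sqrt{41} \approx 34.403$)
$M{\left(- 3 \left(1 - 5\right) \right)} R = 23 \left(28 + \sqrt{41}\right) = 644 + 23 \sqrt{41}$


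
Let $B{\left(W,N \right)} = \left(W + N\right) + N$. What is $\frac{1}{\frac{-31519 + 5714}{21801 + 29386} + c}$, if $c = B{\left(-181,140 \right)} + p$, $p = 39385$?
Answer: $\frac{51187}{2021041703} \approx 2.5327 \cdot 10^{-5}$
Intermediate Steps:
$B{\left(W,N \right)} = W + 2 N$ ($B{\left(W,N \right)} = \left(N + W\right) + N = W + 2 N$)
$c = 39484$ ($c = \left(-181 + 2 \cdot 140\right) + 39385 = \left(-181 + 280\right) + 39385 = 99 + 39385 = 39484$)
$\frac{1}{\frac{-31519 + 5714}{21801 + 29386} + c} = \frac{1}{\frac{-31519 + 5714}{21801 + 29386} + 39484} = \frac{1}{- \frac{25805}{51187} + 39484} = \frac{1}{\frac{2021041703}{51187}} = \frac{51187}{2021041703}$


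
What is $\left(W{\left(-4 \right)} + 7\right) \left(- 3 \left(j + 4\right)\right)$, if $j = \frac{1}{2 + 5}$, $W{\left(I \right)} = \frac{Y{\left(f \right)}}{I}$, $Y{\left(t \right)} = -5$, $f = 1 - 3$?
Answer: $- \frac{2871}{28} \approx -102.54$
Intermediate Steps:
$f = -2$
$W{\left(I \right)} = - \frac{5}{I}$
$j = \frac{1}{7} \approx 0.14286$
$\left(W{\left(-4 \right)} + 7\right) \left(- 3 \left(j + 4\right)\right) = \left(- \frac{5}{-4} + 7\right) \left(- 3 \left(\frac{1}{7} + 4\right)\right) = \left(\left(-5\right) \left(- \frac{1}{4}\right) + 7\right) \left(\left(-3\right) \frac{29}{7}\right) = \left(\frac{5}{4} + 7\right) \left(- \frac{87}{7}\right) = \frac{33}{4} \left(- \frac{87}{7}\right) = - \frac{2871}{28}$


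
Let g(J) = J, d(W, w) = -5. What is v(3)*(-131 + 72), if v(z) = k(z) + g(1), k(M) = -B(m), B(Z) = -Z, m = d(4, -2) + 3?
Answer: 59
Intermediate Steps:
m = -2 (m = -5 + 3 = -2)
k(M) = -2 (k(M) = -(-1)*(-2) = -1*2 = -2)
v(z) = -1 (v(z) = -2 + 1 = -1)
v(3)*(-131 + 72) = -(-131 + 72) = -1*(-59) = 59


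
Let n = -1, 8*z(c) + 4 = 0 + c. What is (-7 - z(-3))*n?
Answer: 49/8 ≈ 6.1250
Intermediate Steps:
z(c) = -1/2 + c/8 (z(c) = -1/2 + (0 + c)/8 = -1/2 + c/8)
(-7 - z(-3))*n = (-7 - (-1/2 + (1/8)*(-3)))*(-1) = (-7 - (-1/2 - 3/8))*(-1) = (-7 - 1*(-7/8))*(-1) = (-7 + 7/8)*(-1) = -49/8*(-1) = 49/8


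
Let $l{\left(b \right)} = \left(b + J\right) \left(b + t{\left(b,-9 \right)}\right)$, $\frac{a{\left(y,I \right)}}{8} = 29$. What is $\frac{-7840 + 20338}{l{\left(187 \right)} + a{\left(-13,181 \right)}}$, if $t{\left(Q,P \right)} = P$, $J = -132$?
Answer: $\frac{6249}{5011} \approx 1.2471$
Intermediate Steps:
$a{\left(y,I \right)} = 232$ ($a{\left(y,I \right)} = 8 \cdot 29 = 232$)
$l{\left(b \right)} = \left(-132 + b\right) \left(-9 + b\right)$ ($l{\left(b \right)} = \left(b - 132\right) \left(b - 9\right) = \left(-132 + b\right) \left(-9 + b\right)$)
$\frac{-7840 + 20338}{l{\left(187 \right)} + a{\left(-13,181 \right)}} = \frac{-7840 + 20338}{\left(1188 + 187^{2} - 26367\right) + 232} = \frac{12498}{\left(1188 + 34969 - 26367\right) + 232} = \frac{12498}{9790 + 232} = \frac{12498}{10022} = 12498 \cdot \frac{1}{10022} = \frac{6249}{5011}$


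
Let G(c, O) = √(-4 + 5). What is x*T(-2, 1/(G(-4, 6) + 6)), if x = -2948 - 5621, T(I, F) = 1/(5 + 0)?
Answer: -8569/5 ≈ -1713.8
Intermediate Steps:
G(c, O) = 1 (G(c, O) = √1 = 1)
T(I, F) = ⅕ (T(I, F) = 1/5 = ⅕)
x = -8569
x*T(-2, 1/(G(-4, 6) + 6)) = -8569*⅕ = -8569/5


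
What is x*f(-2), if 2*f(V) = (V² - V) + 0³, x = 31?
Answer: 93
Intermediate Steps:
f(V) = V²/2 - V/2 (f(V) = ((V² - V) + 0³)/2 = ((V² - V) + 0)/2 = (V² - V)/2 = V²/2 - V/2)
x*f(-2) = 31*((½)*(-2)*(-1 - 2)) = 31*((½)*(-2)*(-3)) = 31*3 = 93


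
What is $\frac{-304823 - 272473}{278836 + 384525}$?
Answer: $- \frac{577296}{663361} \approx -0.87026$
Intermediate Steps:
$\frac{-304823 - 272473}{278836 + 384525} = - \frac{577296}{663361}$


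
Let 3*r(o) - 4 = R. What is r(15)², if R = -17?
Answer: 169/9 ≈ 18.778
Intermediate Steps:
r(o) = -13/3 (r(o) = 4/3 + (⅓)*(-17) = 4/3 - 17/3 = -13/3)
r(15)² = (-13/3)² = 169/9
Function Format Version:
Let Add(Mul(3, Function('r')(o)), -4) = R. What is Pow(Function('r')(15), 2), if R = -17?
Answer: Rational(169, 9) ≈ 18.778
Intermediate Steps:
Function('r')(o) = Rational(-13, 3) (Function('r')(o) = Add(Rational(4, 3), Mul(Rational(1, 3), -17)) = Add(Rational(4, 3), Rational(-17, 3)) = Rational(-13, 3))
Pow(Function('r')(15), 2) = Pow(Rational(-13, 3), 2) = Rational(169, 9)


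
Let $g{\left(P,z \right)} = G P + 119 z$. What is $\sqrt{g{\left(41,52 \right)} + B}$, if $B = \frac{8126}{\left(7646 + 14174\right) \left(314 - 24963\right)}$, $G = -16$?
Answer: $\frac{\sqrt{16230465515003470}}{1712870} \approx 74.377$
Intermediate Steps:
$g{\left(P,z \right)} = - 16 P + 119 z$
$B = - \frac{4063}{268920590}$ ($B = \frac{8126}{21820 \left(-24649\right)} = \frac{8126}{-537841180} = 8126 \left(- \frac{1}{537841180}\right) = - \frac{4063}{268920590} \approx -1.5109 \cdot 10^{-5}$)
$\sqrt{g{\left(41,52 \right)} + B} = \sqrt{\left(\left(-16\right) 41 + 119 \cdot 52\right) - \frac{4063}{268920590}} = \sqrt{\left(-656 + 6188\right) - \frac{4063}{268920590}} = \sqrt{5532 - \frac{4063}{268920590}} = \sqrt{\frac{1487668699817}{268920590}} = \frac{\sqrt{16230465515003470}}{1712870}$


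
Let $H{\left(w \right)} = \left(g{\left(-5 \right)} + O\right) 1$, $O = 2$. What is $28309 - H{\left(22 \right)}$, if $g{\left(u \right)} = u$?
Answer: $28312$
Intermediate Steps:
$H{\left(w \right)} = -3$ ($H{\left(w \right)} = \left(-5 + 2\right) 1 = \left(-3\right) 1 = -3$)
$28309 - H{\left(22 \right)} = 28309 - -3 = 28309 + 3 = 28312$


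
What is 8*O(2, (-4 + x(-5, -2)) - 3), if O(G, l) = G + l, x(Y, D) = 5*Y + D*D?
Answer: -208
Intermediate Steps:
x(Y, D) = D² + 5*Y (x(Y, D) = 5*Y + D² = D² + 5*Y)
8*O(2, (-4 + x(-5, -2)) - 3) = 8*(2 + ((-4 + ((-2)² + 5*(-5))) - 3)) = 8*(2 + ((-4 + (4 - 25)) - 3)) = 8*(2 + ((-4 - 21) - 3)) = 8*(2 + (-25 - 3)) = 8*(2 - 28) = 8*(-26) = -208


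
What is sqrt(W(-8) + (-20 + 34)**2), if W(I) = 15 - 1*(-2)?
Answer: sqrt(213) ≈ 14.595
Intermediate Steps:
W(I) = 17 (W(I) = 15 + 2 = 17)
sqrt(W(-8) + (-20 + 34)**2) = sqrt(17 + (-20 + 34)**2) = sqrt(17 + 14**2) = sqrt(17 + 196) = sqrt(213)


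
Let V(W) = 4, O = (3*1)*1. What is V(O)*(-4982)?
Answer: -19928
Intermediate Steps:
O = 3 (O = 3*1 = 3)
V(O)*(-4982) = 4*(-4982) = -19928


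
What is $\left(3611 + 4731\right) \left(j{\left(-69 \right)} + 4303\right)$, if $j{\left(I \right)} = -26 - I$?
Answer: $36254332$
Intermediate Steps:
$\left(3611 + 4731\right) \left(j{\left(-69 \right)} + 4303\right) = \left(3611 + 4731\right) \left(\left(-26 - -69\right) + 4303\right) = 8342 \left(\left(-26 + 69\right) + 4303\right) = 8342 \left(43 + 4303\right) = 8342 \cdot 4346 = 36254332$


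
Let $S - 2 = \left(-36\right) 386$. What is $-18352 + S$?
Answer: $-32246$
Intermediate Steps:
$S = -13894$ ($S = 2 - 13896 = -13894$)
$-18352 + S = -18352 - 13894 = -32246$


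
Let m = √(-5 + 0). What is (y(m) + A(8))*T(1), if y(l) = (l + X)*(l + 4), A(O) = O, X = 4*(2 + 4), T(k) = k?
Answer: 99 + 28*I*√5 ≈ 99.0 + 62.61*I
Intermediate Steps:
X = 24 (X = 4*6 = 24)
m = I*√5 (m = √(-5) = I*√5 ≈ 2.2361*I)
y(l) = (4 + l)*(24 + l) (y(l) = (l + 24)*(l + 4) = (24 + l)*(4 + l) = (4 + l)*(24 + l))
(y(m) + A(8))*T(1) = ((96 + (I*√5)² + 28*(I*√5)) + 8)*1 = ((96 - 5 + 28*I*√5) + 8)*1 = ((91 + 28*I*√5) + 8)*1 = (99 + 28*I*√5)*1 = 99 + 28*I*√5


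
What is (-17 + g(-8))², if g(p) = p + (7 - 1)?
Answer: 361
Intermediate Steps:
g(p) = 6 + p (g(p) = p + 6 = 6 + p)
(-17 + g(-8))² = (-17 + (6 - 8))² = (-17 - 2)² = (-19)² = 361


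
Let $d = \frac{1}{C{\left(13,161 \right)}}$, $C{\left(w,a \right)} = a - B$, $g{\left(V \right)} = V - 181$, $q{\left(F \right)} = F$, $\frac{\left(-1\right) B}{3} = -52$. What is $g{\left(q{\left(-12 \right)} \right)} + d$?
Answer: $- \frac{964}{5} \approx -192.8$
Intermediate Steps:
$B = 156$ ($B = \left(-3\right) \left(-52\right) = 156$)
$g{\left(V \right)} = -181 + V$
$C{\left(w,a \right)} = -156 + a$ ($C{\left(w,a \right)} = a - 156 = -156 + a$)
$d = \frac{1}{5}$ ($d = \frac{1}{-156 + 161} = \frac{1}{5} \approx 0.2$)
$g{\left(q{\left(-12 \right)} \right)} + d = \left(-181 - 12\right) + \frac{1}{5} = -193 + \frac{1}{5} = - \frac{964}{5}$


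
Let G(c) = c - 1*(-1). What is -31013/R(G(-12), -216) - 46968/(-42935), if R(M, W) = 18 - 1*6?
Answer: -1330979539/515220 ≈ -2583.3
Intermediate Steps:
G(c) = 1 + c (G(c) = c + 1 = 1 + c)
R(M, W) = 12 (R(M, W) = 18 - 6 = 12)
-31013/R(G(-12), -216) - 46968/(-42935) = -31013/12 - 46968/(-42935) = -31013*1/12 - 46968*(-1/42935) = -31013/12 + 46968/42935 = -1330979539/515220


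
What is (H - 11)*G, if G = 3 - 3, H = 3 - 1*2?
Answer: 0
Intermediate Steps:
H = 1 (H = 3 - 2 = 1)
G = 0
(H - 11)*G = (1 - 11)*0 = -10*0 = 0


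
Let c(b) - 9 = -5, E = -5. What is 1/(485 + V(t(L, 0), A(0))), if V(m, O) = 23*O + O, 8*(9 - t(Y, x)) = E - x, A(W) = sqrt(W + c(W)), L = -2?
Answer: 1/533 ≈ 0.0018762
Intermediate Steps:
c(b) = 4 (c(b) = 9 - 5 = 4)
A(W) = sqrt(4 + W) (A(W) = sqrt(W + 4) = sqrt(4 + W))
t(Y, x) = 77/8 + x/8 (t(Y, x) = 9 - (-5 - x)/8 = 9 + (5/8 + x/8) = 77/8 + x/8)
V(m, O) = 24*O
1/(485 + V(t(L, 0), A(0))) = 1/(485 + 24*sqrt(4 + 0)) = 1/(485 + 24*sqrt(4)) = 1/(485 + 24*2) = 1/(485 + 48) = 1/533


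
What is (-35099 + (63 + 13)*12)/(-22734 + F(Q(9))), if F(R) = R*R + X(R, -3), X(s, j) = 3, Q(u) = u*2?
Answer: 34187/22407 ≈ 1.5257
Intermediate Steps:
Q(u) = 2*u
F(R) = 3 + R**2 (F(R) = R*R + 3 = R**2 + 3 = 3 + R**2)
(-35099 + (63 + 13)*12)/(-22734 + F(Q(9))) = (-35099 + (63 + 13)*12)/(-22734 + (3 + (2*9)**2)) = (-35099 + 76*12)/(-22734 + (3 + 18**2)) = (-35099 + 912)/(-22734 + (3 + 324)) = -34187/(-22734 + 327) = -34187/(-22407) = -34187*(-1/22407) = 34187/22407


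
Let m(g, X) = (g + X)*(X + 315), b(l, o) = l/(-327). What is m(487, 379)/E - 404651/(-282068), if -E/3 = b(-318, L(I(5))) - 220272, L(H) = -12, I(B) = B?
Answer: 23812285566587/10158485239284 ≈ 2.3441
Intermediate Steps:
b(l, o) = -l/327 (b(l, o) = l*(-1/327) = -l/327)
E = 72028626/109 (E = -3*(-1/327*(-318) - 220272) = -3*(106/109 - 220272) = -3*(-24009542/109) = 72028626/109 ≈ 6.6081e+5)
m(g, X) = (315 + X)*(X + g) (m(g, X) = (X + g)*(315 + X) = (315 + X)*(X + g))
m(487, 379)/E - 404651/(-282068) = (379² + 315*379 + 315*487 + 379*487)/(72028626/109) - 404651/(-282068) = (143641 + 119385 + 153405 + 184573)*(109/72028626) - 404651*(-1/282068) = 601004*(109/72028626) + 404651/282068 = 32754718/36014313 + 404651/282068 = 23812285566587/10158485239284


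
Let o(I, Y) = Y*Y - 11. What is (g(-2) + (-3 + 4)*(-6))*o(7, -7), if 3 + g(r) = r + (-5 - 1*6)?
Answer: -836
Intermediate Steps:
g(r) = -14 + r (g(r) = -3 + (r + (-5 - 1*6)) = -3 + (r + (-5 - 6)) = -3 + (r - 11) = -3 + (-11 + r) = -14 + r)
o(I, Y) = -11 + Y² (o(I, Y) = Y² - 11 = -11 + Y²)
(g(-2) + (-3 + 4)*(-6))*o(7, -7) = ((-14 - 2) + (-3 + 4)*(-6))*(-11 + (-7)²) = (-16 + 1*(-6))*(-11 + 49) = (-16 - 6)*38 = -22*38 = -836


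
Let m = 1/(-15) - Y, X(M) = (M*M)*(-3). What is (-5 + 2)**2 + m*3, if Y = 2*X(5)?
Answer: 2294/5 ≈ 458.80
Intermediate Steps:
X(M) = -3*M**2 (X(M) = M**2*(-3) = -3*M**2)
Y = -150 (Y = 2*(-3*5**2) = 2*(-3*25) = 2*(-75) = -150)
m = 2249/15 (m = 1/(-15) - 1*(-150) = -1/15 + 150 = 2249/15 ≈ 149.93)
(-5 + 2)**2 + m*3 = (-5 + 2)**2 + (2249/15)*3 = (-3)**2 + 2249/5 = 9 + 2249/5 = 2294/5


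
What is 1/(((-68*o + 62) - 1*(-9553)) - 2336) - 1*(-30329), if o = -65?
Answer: 354818972/11699 ≈ 30329.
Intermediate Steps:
1/(((-68*o + 62) - 1*(-9553)) - 2336) - 1*(-30329) = 1/(((-68*(-65) + 62) - 1*(-9553)) - 2336) - 1*(-30329) = 1/(((4420 + 62) + 9553) - 2336) + 30329 = 1/((4482 + 9553) - 2336) + 30329 = 1/(14035 - 2336) + 30329 = 1/11699 + 30329 = 354818972/11699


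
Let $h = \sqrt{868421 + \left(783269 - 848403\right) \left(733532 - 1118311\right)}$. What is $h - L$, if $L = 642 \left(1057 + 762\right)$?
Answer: $-1167798 + \sqrt{25063063807} \approx -1.0095 \cdot 10^{6}$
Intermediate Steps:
$h = \sqrt{25063063807}$ ($h = \sqrt{868421 - -25062195386} = \sqrt{868421 + 25062195386} = \sqrt{25063063807} \approx 1.5831 \cdot 10^{5}$)
$L = 1167798$ ($L = 642 \cdot 1819 = 1167798$)
$h - L = \sqrt{25063063807} - 1167798 = -1167798 + \sqrt{25063063807}$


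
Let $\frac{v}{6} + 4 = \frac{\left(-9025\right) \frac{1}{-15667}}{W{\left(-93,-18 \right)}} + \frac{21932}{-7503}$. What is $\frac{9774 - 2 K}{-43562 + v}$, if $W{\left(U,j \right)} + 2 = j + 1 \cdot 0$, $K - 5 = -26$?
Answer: $- \frac{769243934544}{3417063011215} \approx -0.22512$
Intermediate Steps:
$K = -21$ ($K = 5 - 26 = -21$)
$W{\left(U,j \right)} = -2 + j$ ($W{\left(U,j \right)} = -2 + \left(j + 1 \cdot 0\right) = -2 + \left(j + 0\right) = -2 + j$)
$v = - \frac{3268769507}{78366334}$ ($v = -24 + 6 \left(\frac{\left(-9025\right) \frac{1}{-15667}}{-2 - 18} + \frac{21932}{-7503}\right) = -24 + 6 \left(\frac{\left(-9025\right) \left(- \frac{1}{15667}\right)}{-20} + 21932 \left(- \frac{1}{7503}\right)\right) = -24 + 6 \left(\frac{9025}{15667} \left(- \frac{1}{20}\right) - \frac{21932}{7503}\right) = -24 + 6 \left(- \frac{1805}{62668} - \frac{21932}{7503}\right) = -24 + 6 \left(- \frac{1387977491}{470198004}\right) = -24 - \frac{1387977491}{78366334} = - \frac{3268769507}{78366334} \approx -41.711$)
$\frac{9774 - 2 K}{-43562 + v} = \frac{9774 - -42}{-43562 - \frac{3268769507}{78366334}} = \frac{9774 + 42}{- \frac{3417063011215}{78366334}} = 9816 \left(- \frac{78366334}{3417063011215}\right) = - \frac{769243934544}{3417063011215}$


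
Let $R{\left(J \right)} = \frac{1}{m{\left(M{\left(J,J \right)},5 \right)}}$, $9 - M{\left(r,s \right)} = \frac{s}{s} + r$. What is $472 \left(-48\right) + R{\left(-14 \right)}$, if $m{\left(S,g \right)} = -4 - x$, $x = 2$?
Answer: $- \frac{135937}{6} \approx -22656.0$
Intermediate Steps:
$M{\left(r,s \right)} = 8 - r$ ($M{\left(r,s \right)} = 9 - \left(\frac{s}{s} + r\right) = 9 - \left(1 + r\right) = 8 - r$)
$m{\left(S,g \right)} = -6$ ($m{\left(S,g \right)} = -4 - 2 = -6$)
$R{\left(J \right)} = - \frac{1}{6}$ ($R{\left(J \right)} = \frac{1}{-6} = - \frac{1}{6}$)
$472 \left(-48\right) + R{\left(-14 \right)} = 472 \left(-48\right) - \frac{1}{6} = -22656 - \frac{1}{6} = - \frac{135937}{6}$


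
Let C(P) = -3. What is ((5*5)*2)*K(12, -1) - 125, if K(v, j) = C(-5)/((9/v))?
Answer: -325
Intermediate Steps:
K(v, j) = -v/3 (K(v, j) = -3*v/9 = -v/3)
((5*5)*2)*K(12, -1) - 125 = ((5*5)*2)*(-1/3*12) - 125 = (25*2)*(-4) - 125 = 50*(-4) - 125 = -200 - 125 = -325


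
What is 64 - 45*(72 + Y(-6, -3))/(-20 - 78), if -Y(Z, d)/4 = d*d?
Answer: 3946/49 ≈ 80.531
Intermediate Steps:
Y(Z, d) = -4*d² (Y(Z, d) = -4*d*d = -4*d²)
64 - 45*(72 + Y(-6, -3))/(-20 - 78) = 64 - 45*(72 - 4*(-3)²)/(-20 - 78) = 64 - 45*(72 - 4*9)/(-98) = 64 - 45*(72 - 36)*(-1)/98 = 64 - 1620*(-1)/98 = 64 - 45*(-18/49) = 64 + 810/49 = 3946/49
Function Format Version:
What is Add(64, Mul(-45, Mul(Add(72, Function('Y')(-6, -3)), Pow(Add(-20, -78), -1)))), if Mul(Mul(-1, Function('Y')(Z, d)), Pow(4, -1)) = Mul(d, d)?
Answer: Rational(3946, 49) ≈ 80.531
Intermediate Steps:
Function('Y')(Z, d) = Mul(-4, Pow(d, 2)) (Function('Y')(Z, d) = Mul(-4, Mul(d, d)) = Mul(-4, Pow(d, 2)))
Add(64, Mul(-45, Mul(Add(72, Function('Y')(-6, -3)), Pow(Add(-20, -78), -1)))) = Add(64, Mul(-45, Mul(Add(72, Mul(-4, Pow(-3, 2))), Pow(Add(-20, -78), -1)))) = Add(64, Mul(-45, Mul(Add(72, Mul(-4, 9)), Pow(-98, -1)))) = Add(64, Mul(-45, Mul(Add(72, -36), Rational(-1, 98)))) = Add(64, Mul(-45, Mul(36, Rational(-1, 98)))) = Add(64, Mul(-45, Rational(-18, 49))) = Add(64, Rational(810, 49)) = Rational(3946, 49)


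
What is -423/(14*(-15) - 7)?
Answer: 423/217 ≈ 1.9493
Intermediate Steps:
-423/(14*(-15) - 7) = -423/(-210 - 7) = -423/(-217) = -423*(-1/217) = 423/217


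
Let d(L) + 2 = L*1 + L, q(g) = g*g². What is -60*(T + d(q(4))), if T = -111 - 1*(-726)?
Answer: -44460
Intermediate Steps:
T = 615 (T = -111 + 726 = 615)
q(g) = g³
d(L) = -2 + 2*L (d(L) = -2 + (L*1 + L) = -2 + (L + L) = -2 + 2*L)
-60*(T + d(q(4))) = -60*(615 + (-2 + 2*4³)) = -60*(615 + (-2 + 2*64)) = -60*(615 + (-2 + 128)) = -60*(615 + 126) = -60*741 = -44460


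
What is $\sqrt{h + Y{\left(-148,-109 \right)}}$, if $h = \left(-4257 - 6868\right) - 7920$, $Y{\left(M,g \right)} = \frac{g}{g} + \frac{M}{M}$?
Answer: $i \sqrt{19043} \approx 138.0 i$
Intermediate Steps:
$Y{\left(M,g \right)} = 2$ ($Y{\left(M,g \right)} = 1 + 1 = 2$)
$h = -19045$ ($h = -11125 - 7920 = -19045$)
$\sqrt{h + Y{\left(-148,-109 \right)}} = \sqrt{-19045 + 2} = \sqrt{-19043} = i \sqrt{19043}$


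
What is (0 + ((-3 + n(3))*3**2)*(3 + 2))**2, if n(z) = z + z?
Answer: 18225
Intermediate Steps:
n(z) = 2*z
(0 + ((-3 + n(3))*3**2)*(3 + 2))**2 = (0 + ((-3 + 2*3)*3**2)*(3 + 2))**2 = (0 + ((-3 + 6)*9)*5)**2 = (0 + (3*9)*5)**2 = (0 + 27*5)**2 = (0 + 135)**2 = 135**2 = 18225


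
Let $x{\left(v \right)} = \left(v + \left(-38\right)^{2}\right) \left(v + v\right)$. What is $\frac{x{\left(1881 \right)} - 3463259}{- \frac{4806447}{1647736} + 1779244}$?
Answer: $\frac{14904416384776}{2931719585137} \approx 5.0838$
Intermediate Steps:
$x{\left(v \right)} = 2 v \left(1444 + v\right)$ ($x{\left(v \right)} = \left(v + 1444\right) 2 v = \left(1444 + v\right) 2 v = 2 v \left(1444 + v\right)$)
$\frac{x{\left(1881 \right)} - 3463259}{- \frac{4806447}{1647736} + 1779244} = \frac{2 \cdot 1881 \left(1444 + 1881\right) - 3463259}{- \frac{4806447}{1647736} + 1779244} = \frac{2 \cdot 1881 \cdot 3325 - 3463259}{\left(-4806447\right) \frac{1}{1647736} + 1779244} = \frac{12508650 - 3463259}{- \frac{4806447}{1647736} + 1779244} = \frac{9045391}{\frac{2931719585137}{1647736}} = 9045391 \cdot \frac{1647736}{2931719585137} = \frac{14904416384776}{2931719585137}$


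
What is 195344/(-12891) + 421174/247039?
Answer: -3294479414/244967673 ≈ -13.449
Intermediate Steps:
195344/(-12891) + 421174/247039 = 195344*(-1/12891) + 421174*(1/247039) = -195344/12891 + 32398/19003 = -3294479414/244967673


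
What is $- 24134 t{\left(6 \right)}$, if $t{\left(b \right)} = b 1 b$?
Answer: $-868824$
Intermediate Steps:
$t{\left(b \right)} = b^{2}$ ($t{\left(b \right)} = b b = b^{2}$)
$- 24134 t{\left(6 \right)} = - 24134 \cdot 6^{2} = \left(-24134\right) 36 = -868824$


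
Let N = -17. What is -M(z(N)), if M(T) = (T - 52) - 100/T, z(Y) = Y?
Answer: 1073/17 ≈ 63.118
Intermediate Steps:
M(T) = -52 + T - 100/T (M(T) = (-52 + T) - 100/T = -52 + T - 100/T)
-M(z(N)) = -(-52 - 17 - 100/(-17)) = -(-52 - 17 - 100*(-1/17)) = -(-52 - 17 + 100/17) = -1*(-1073/17) = 1073/17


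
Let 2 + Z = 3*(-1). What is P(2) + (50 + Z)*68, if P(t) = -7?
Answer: 3053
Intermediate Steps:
Z = -5 (Z = -2 + 3*(-1) = -2 - 3 = -5)
P(2) + (50 + Z)*68 = -7 + (50 - 5)*68 = -7 + 45*68 = -7 + 3060 = 3053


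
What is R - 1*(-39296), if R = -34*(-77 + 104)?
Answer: 38378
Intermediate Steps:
R = -918 (R = -34*27 = -918)
R - 1*(-39296) = -918 - 1*(-39296) = -918 + 39296 = 38378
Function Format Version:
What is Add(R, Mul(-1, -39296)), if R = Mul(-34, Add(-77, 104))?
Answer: 38378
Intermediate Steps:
R = -918 (R = Mul(-34, 27) = -918)
Add(R, Mul(-1, -39296)) = Add(-918, Mul(-1, -39296)) = Add(-918, 39296) = 38378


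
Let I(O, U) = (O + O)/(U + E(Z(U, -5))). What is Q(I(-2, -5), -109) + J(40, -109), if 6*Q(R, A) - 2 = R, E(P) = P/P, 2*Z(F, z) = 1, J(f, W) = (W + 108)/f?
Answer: 19/40 ≈ 0.47500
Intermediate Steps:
J(f, W) = (108 + W)/f
Z(F, z) = ½ (Z(F, z) = (½)*1 = ½)
E(P) = 1
I(O, U) = 2*O/(1 + U) (I(O, U) = (O + O)/(U + 1) = (2*O)/(1 + U) = 2*O/(1 + U))
Q(R, A) = ⅓ + R/6
Q(I(-2, -5), -109) + J(40, -109) = (⅓ + (2*(-2)/(1 - 5))/6) + (108 - 109)/40 = (⅓ + (2*(-2)/(-4))/6) + (1/40)*(-1) = (⅓ + (2*(-2)*(-¼))/6) - 1/40 = (⅓ + (⅙)*1) - 1/40 = (⅓ + ⅙) - 1/40 = ½ - 1/40 = 19/40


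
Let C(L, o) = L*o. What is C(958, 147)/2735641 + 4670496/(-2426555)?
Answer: -12435078313506/6638183346755 ≈ -1.8733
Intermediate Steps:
C(958, 147)/2735641 + 4670496/(-2426555) = (958*147)/2735641 + 4670496/(-2426555) = 140826*(1/2735641) + 4670496*(-1/2426555) = 140826/2735641 - 4670496/2426555 = -12435078313506/6638183346755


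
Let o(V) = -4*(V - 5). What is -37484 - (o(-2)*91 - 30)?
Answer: -40002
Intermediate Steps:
o(V) = 20 - 4*V (o(V) = -4*(-5 + V) = 20 - 4*V)
-37484 - (o(-2)*91 - 30) = -37484 - ((20 - 4*(-2))*91 - 30) = -37484 - ((20 + 8)*91 - 30) = -37484 - (28*91 - 30) = -37484 - (2548 - 30) = -37484 - 1*2518 = -37484 - 2518 = -40002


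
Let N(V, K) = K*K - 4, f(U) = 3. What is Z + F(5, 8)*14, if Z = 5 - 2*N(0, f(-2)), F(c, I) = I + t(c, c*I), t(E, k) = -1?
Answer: 93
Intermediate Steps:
N(V, K) = -4 + K² (N(V, K) = K² - 4 = -4 + K²)
F(c, I) = -1 + I (F(c, I) = I - 1 = -1 + I)
Z = -5 (Z = 5 - 2*(-4 + 3²) = 5 - 2*(-4 + 9) = 5 - 2*5 = 5 - 10 = -5)
Z + F(5, 8)*14 = -5 + (-1 + 8)*14 = -5 + 7*14 = -5 + 98 = 93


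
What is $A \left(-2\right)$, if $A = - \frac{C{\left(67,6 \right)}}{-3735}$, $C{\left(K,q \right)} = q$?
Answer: $- \frac{4}{1245} \approx -0.0032129$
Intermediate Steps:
$A = \frac{2}{1245}$ ($A = - \frac{6}{-3735} = - \frac{6 \left(-1\right)}{3735} = \left(-1\right) \left(- \frac{2}{1245}\right) = \frac{2}{1245} \approx 0.0016064$)
$A \left(-2\right) = \frac{2}{1245} \left(-2\right) = - \frac{4}{1245}$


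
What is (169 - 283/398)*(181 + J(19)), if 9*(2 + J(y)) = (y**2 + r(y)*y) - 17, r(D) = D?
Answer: 25853894/597 ≈ 43306.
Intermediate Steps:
J(y) = -35/9 + 2*y**2/9 (J(y) = -2 + ((y**2 + y*y) - 17)/9 = -2 + ((y**2 + y**2) - 17)/9 = -2 + (2*y**2 - 17)/9 = -2 + (-17 + 2*y**2)/9 = -2 + (-17/9 + 2*y**2/9) = -35/9 + 2*y**2/9)
(169 - 283/398)*(181 + J(19)) = (169 - 283/398)*(181 + (-35/9 + (2/9)*19**2)) = (169 - 283*1/398)*(181 + (-35/9 + (2/9)*361)) = (169 - 283/398)*(181 + (-35/9 + 722/9)) = 66979*(181 + 229/3)/398 = (66979/398)*(772/3) = 25853894/597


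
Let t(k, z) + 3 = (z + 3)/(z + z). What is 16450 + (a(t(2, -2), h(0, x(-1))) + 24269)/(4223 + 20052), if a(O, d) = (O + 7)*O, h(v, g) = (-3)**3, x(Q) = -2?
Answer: 6389568109/388400 ≈ 16451.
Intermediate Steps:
t(k, z) = -3 + (3 + z)/(2*z) (t(k, z) = -3 + (z + 3)/(z + z) = -3 + (3 + z)/((2*z)) = -3 + (3 + z)*(1/(2*z)) = -3 + (3 + z)/(2*z))
h(v, g) = -27
a(O, d) = O*(7 + O) (a(O, d) = (7 + O)*O = O*(7 + O))
16450 + (a(t(2, -2), h(0, x(-1))) + 24269)/(4223 + 20052) = 16450 + (((1/2)*(3 - 5*(-2))/(-2))*(7 + (1/2)*(3 - 5*(-2))/(-2)) + 24269)/(4223 + 20052) = 16450 + (((1/2)*(-1/2)*(3 + 10))*(7 + (1/2)*(-1/2)*(3 + 10)) + 24269)/24275 = 16450 + (((1/2)*(-1/2)*13)*(7 + (1/2)*(-1/2)*13) + 24269)*(1/24275) = 16450 + (-13*(7 - 13/4)/4 + 24269)*(1/24275) = 16450 + (-13/4*15/4 + 24269)*(1/24275) = 16450 + (-195/16 + 24269)*(1/24275) = 16450 + (388109/16)*(1/24275) = 16450 + 388109/388400 = 6389568109/388400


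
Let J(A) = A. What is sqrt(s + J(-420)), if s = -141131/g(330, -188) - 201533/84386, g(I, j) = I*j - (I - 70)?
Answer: I*sqrt(29029077940299871413)/262862390 ≈ 20.497*I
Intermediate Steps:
g(I, j) = 70 - I + I*j (g(I, j) = I*j - (-70 + I) = I*j + (70 - I) = 70 - I + I*j)
s = -323012667/2628623900 (s = -141131/(70 - 1*330 + 330*(-188)) - 201533/84386 = -141131/(70 - 330 - 62040) - 201533*1/84386 = -141131/(-62300) - 201533/84386 = -141131*(-1/62300) - 201533/84386 = 141131/62300 - 201533/84386 = -323012667/2628623900 ≈ -0.12288)
sqrt(s + J(-420)) = sqrt(-323012667/2628623900 - 420) = sqrt(-1104345050667/2628623900) = I*sqrt(29029077940299871413)/262862390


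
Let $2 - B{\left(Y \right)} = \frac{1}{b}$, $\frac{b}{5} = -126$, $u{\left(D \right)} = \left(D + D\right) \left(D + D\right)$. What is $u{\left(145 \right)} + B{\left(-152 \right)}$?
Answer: $\frac{52984261}{630} \approx 84102.0$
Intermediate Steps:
$u{\left(D \right)} = 4 D^{2}$ ($u{\left(D \right)} = 2 D 2 D = 4 D^{2}$)
$b = -630$ ($b = 5 \left(-126\right) = -630$)
$B{\left(Y \right)} = \frac{1261}{630}$ ($B{\left(Y \right)} = 2 - \frac{1}{-630} = 2 - - \frac{1}{630} = 2 + \frac{1}{630} = \frac{1261}{630}$)
$u{\left(145 \right)} + B{\left(-152 \right)} = 4 \cdot 145^{2} + \frac{1261}{630} = 4 \cdot 21025 + \frac{1261}{630} = 84100 + \frac{1261}{630} = \frac{52984261}{630}$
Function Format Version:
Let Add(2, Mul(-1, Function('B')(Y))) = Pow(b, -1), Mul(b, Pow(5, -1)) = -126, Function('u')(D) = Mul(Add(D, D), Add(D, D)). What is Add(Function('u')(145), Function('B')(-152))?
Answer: Rational(52984261, 630) ≈ 84102.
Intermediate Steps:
Function('u')(D) = Mul(4, Pow(D, 2)) (Function('u')(D) = Mul(Mul(2, D), Mul(2, D)) = Mul(4, Pow(D, 2)))
b = -630 (b = Mul(5, -126) = -630)
Function('B')(Y) = Rational(1261, 630) (Function('B')(Y) = Add(2, Mul(-1, Pow(-630, -1))) = Add(2, Mul(-1, Rational(-1, 630))) = Add(2, Rational(1, 630)) = Rational(1261, 630))
Add(Function('u')(145), Function('B')(-152)) = Add(Mul(4, Pow(145, 2)), Rational(1261, 630)) = Add(Mul(4, 21025), Rational(1261, 630)) = Add(84100, Rational(1261, 630)) = Rational(52984261, 630)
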